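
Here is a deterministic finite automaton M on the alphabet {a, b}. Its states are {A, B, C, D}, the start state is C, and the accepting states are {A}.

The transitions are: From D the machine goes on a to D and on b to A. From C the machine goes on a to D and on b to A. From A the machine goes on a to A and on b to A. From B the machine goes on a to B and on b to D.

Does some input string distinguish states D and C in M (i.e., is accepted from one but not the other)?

First remove the unreachable states {B}; 3 states remain.
P0 = {A} | {C,D}.
No further refinement is possible. Final partition (2 blocks): {A} | {C,D}.
D and C lie in the same block of the stable partition, so they are equivalent — no string distinguishes them.

No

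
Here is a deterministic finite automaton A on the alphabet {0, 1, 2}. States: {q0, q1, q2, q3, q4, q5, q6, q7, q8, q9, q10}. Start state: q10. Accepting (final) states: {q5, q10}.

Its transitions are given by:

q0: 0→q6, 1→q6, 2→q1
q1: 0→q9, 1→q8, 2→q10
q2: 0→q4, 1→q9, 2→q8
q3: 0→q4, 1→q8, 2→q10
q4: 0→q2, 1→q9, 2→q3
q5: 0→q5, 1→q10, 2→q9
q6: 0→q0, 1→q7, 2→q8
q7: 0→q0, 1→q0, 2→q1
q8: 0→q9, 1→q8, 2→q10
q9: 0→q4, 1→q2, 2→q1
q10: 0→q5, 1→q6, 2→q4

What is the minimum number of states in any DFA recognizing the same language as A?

Start with accepting vs non-accepting: {q5,q10} | {q0,q1,q2,q3,q4,q6,q7,q8,q9}.
On input 1, block {q5,q10} splits into {q5} and {q10}.
On input 2, block {q0,q1,q2,q3,q4,q6,q7,q8,q9} splits into {q0,q2,q4,q6,q7,q9} and {q1,q3,q8}.
Stable partition: {q5} | {q0,q2,q4,q6,q7,q9} | {q10} | {q1,q3,q8} — 4 equivalence classes.

4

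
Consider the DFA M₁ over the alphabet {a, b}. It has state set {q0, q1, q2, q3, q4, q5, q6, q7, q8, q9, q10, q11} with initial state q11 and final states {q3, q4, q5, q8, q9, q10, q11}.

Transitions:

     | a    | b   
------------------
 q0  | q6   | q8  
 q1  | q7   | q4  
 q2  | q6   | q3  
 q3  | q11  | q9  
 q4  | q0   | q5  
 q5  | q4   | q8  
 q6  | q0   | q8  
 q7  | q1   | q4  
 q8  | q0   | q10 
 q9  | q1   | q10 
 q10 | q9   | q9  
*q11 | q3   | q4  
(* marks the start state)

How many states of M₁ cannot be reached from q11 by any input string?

BFS from q11 reaches {q0, q1, q3, q4, q5, q6, q7, q8, q9, q10, q11}; the 1 state(s) q2 are never visited.

1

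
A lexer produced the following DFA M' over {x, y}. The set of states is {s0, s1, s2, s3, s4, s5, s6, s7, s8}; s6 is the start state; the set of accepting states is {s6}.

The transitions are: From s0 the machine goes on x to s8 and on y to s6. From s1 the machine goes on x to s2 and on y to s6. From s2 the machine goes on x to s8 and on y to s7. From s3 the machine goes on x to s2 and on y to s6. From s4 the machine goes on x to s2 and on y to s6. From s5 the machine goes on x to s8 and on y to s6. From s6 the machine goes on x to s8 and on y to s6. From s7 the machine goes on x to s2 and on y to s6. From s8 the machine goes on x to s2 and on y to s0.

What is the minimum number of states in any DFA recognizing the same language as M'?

3

States {s1,s3,s4,s5} cannot be reached from the start state, so discard them.
P0 = {s6} | {s0,s2,s7,s8}.
Refine {s0,s2,s7,s8} on symbol y: members go to different blocks, giving {s0,s7} and {s2,s8}.
Stable partition: {s6} | {s0,s7} | {s2,s8} — 3 equivalence classes.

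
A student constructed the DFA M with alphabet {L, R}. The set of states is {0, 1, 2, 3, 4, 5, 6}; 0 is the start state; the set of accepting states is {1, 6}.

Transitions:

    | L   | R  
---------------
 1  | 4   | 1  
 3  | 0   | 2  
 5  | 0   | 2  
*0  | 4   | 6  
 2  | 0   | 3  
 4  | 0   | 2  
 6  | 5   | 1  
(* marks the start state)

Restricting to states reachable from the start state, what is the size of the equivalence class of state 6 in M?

All states are reachable from the start state.
P0 = {1,6} | {0,2,3,4,5}.
On input R, block {0,2,3,4,5} splits into {2,3,4,5} and {0}.
Stable partition: {1,6} | {2,3,4,5} | {0} — 3 equivalence classes.
The equivalence class containing 6 is {1,6}, of size 2.

2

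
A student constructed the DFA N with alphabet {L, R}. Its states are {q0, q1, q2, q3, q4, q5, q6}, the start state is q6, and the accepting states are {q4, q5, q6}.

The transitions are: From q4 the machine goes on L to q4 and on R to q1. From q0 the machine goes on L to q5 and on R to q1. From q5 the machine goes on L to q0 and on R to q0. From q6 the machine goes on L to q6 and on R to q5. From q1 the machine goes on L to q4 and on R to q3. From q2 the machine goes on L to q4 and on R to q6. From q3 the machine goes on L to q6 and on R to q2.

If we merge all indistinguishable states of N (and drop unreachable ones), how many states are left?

Start with accepting vs non-accepting: {q4,q5,q6} | {q0,q1,q2,q3}.
Refine {q4,q5,q6} on symbol L: members go to different blocks, giving {q4,q6} and {q5}.
Refine {q4,q6} on symbol R: members go to different blocks, giving {q4} and {q6}.
Refine {q0,q1,q2,q3} on symbol L: members go to different blocks, giving {q1,q2} and {q0} and {q3}.
On input R, block {q1,q2} splits into {q1} and {q2}.
No further refinement is possible. Final partition (7 blocks): {q4} | {q1} | {q5} | {q6} | {q0} | {q3} | {q2}.

7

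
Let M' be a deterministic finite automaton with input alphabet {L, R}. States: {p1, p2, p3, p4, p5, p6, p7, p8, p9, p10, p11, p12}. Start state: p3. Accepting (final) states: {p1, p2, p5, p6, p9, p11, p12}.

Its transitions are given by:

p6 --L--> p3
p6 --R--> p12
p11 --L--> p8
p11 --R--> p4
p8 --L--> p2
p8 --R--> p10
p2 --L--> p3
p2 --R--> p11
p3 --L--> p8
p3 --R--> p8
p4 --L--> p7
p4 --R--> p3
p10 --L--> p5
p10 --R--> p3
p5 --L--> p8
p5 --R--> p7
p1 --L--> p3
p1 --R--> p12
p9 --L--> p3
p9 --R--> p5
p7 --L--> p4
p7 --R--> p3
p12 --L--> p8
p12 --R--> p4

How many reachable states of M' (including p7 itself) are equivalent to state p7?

Reachable states from the start: {p2,p3,p4,p5,p7,p8,p10,p11}. Unreachable: {p1,p6,p9,p12} — drop them.
Initial partition by acceptance: {p2,p5,p11} | {p3,p4,p7,p8,p10}.
Refine {p2,p5,p11} on symbol R: members go to different blocks, giving {p5,p11} and {p2}.
Refine {p3,p4,p7,p8,p10} on symbol L: members go to different blocks, giving {p3,p4,p7} and {p8} and {p10}.
Split {p3,p4,p7} by δ(·,L) → {p4,p7} and {p3}.
The partition is now stable with 6 blocks: {p5,p11} | {p4,p7} | {p2} | {p8} | {p10} | {p3}.
State p7 belongs to the block {p4,p7}, which has 2 states.

2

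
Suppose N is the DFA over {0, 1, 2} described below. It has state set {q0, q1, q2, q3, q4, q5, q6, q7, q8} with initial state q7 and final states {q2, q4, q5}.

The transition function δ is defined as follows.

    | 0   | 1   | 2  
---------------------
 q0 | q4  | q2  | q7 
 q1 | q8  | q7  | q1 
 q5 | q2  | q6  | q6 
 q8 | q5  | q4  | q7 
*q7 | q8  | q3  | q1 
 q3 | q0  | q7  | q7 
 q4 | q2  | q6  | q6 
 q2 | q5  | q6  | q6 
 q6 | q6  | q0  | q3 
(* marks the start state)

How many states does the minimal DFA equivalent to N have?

4

Start with accepting vs non-accepting: {q2,q4,q5} | {q0,q1,q3,q6,q7,q8}.
On input 0, block {q0,q1,q3,q6,q7,q8} splits into {q1,q3,q6,q7} and {q0,q8}.
Refine {q1,q3,q6,q7} on symbol 0: members go to different blocks, giving {q1,q3,q7} and {q6}.
No further refinement is possible. Final partition (4 blocks): {q2,q4,q5} | {q1,q3,q7} | {q0,q8} | {q6}.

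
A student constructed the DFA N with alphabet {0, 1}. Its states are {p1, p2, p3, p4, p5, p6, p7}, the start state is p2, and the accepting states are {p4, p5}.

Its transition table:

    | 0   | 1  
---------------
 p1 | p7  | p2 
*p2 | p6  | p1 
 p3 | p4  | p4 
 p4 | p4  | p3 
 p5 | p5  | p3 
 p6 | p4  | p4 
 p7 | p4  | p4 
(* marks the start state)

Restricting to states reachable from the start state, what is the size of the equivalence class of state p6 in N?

First remove the unreachable states {p5}; 6 states remain.
Initial partition by acceptance: {p4} | {p1,p2,p3,p6,p7}.
Refine {p1,p2,p3,p6,p7} on symbol 0: members go to different blocks, giving {p3,p6,p7} and {p1,p2}.
Stable partition: {p4} | {p3,p6,p7} | {p1,p2} — 3 equivalence classes.
State p6 belongs to the block {p3,p6,p7}, which has 3 states.

3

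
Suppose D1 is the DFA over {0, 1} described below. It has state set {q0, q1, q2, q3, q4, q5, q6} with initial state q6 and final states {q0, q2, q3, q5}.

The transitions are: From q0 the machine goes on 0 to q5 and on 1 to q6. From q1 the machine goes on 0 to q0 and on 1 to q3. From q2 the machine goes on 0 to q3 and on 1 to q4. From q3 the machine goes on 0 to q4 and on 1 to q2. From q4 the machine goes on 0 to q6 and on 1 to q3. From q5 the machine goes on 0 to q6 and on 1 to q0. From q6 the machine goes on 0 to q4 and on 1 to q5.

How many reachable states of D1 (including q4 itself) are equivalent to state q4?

First remove the unreachable states {q1}; 6 states remain.
Start with accepting vs non-accepting: {q0,q2,q3,q5} | {q4,q6}.
Refine {q0,q2,q3,q5} on symbol 0: members go to different blocks, giving {q0,q2} and {q3,q5}.
No further refinement is possible. Final partition (3 blocks): {q0,q2} | {q4,q6} | {q3,q5}.
State q4 belongs to the block {q4,q6}, which has 2 states.

2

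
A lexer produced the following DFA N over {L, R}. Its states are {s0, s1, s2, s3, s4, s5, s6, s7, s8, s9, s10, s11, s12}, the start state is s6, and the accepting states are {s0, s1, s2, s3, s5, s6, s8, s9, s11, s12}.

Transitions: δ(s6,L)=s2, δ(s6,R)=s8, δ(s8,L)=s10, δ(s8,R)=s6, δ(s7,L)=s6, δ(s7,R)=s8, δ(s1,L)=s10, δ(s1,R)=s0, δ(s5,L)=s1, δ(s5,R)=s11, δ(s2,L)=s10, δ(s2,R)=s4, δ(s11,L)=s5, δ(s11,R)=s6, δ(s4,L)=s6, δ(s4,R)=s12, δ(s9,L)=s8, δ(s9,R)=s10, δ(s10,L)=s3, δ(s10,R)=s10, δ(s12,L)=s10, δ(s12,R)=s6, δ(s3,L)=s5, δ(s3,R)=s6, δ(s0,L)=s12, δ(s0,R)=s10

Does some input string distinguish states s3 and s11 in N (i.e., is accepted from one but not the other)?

First remove the unreachable states {s7,s9}; 11 states remain.
P0 = {s0,s1,s2,s3,s5,s6,s8,s11,s12} | {s4,s10}.
On input L, block {s0,s1,s2,s3,s5,s6,s8,s11,s12} splits into {s0,s3,s5,s6,s11} and {s1,s2,s8,s12}.
Refine {s0,s3,s5,s6,s11} on symbol L: members go to different blocks, giving {s0,s5,s6} and {s3,s11}.
On input R, block {s0,s5,s6} splits into {s0} and {s5} and {s6}.
Split {s4,s10} by δ(·,L) → {s4} and {s10}.
Refine {s1,s2,s8,s12} on symbol R: members go to different blocks, giving {s8,s12} and {s1} and {s2}.
The partition is now stable with 9 blocks: {s0} | {s4} | {s8,s12} | {s3,s11} | {s5} | {s6} | {s10} | {s1} | {s2}.
s3 and s11 lie in the same block of the stable partition, so they are equivalent — no string distinguishes them.

No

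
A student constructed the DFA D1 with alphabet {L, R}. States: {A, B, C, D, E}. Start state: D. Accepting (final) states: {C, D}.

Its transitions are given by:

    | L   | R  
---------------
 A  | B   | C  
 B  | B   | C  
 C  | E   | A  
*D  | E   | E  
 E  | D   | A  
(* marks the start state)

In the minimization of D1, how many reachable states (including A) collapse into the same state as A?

2

P0 = {C,D} | {A,B,E}.
Refine {A,B,E} on symbol L: members go to different blocks, giving {A,B} and {E}.
On input R, block {C,D} splits into {C} and {D}.
No further refinement is possible. Final partition (4 blocks): {C} | {A,B} | {E} | {D}.
State A belongs to the block {A,B}, which has 2 states.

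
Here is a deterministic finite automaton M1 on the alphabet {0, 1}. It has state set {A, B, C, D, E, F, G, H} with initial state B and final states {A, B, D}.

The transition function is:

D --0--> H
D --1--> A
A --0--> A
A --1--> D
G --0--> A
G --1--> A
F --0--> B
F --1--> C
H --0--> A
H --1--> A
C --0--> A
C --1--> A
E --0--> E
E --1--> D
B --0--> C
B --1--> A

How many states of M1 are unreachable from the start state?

Starting at B and following transitions, the reachable set is {A, B, C, D, H}. That leaves E, F, G unreachable — 3 in total.

3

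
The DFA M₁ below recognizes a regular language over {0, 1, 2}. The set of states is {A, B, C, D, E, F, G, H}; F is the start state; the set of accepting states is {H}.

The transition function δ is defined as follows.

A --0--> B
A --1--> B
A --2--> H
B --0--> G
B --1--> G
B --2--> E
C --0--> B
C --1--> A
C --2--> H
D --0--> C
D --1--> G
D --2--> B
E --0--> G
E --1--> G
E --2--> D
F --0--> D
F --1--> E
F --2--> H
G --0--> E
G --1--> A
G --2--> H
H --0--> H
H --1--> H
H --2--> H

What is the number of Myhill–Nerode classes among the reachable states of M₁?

4

Start with accepting vs non-accepting: {H} | {A,B,C,D,E,F,G}.
Split {A,B,C,D,E,F,G} by δ(·,2) → {A,C,F,G} and {B,D,E}.
Refine {A,C,F,G} on symbol 1: members go to different blocks, giving {A,F} and {C,G}.
Stable partition: {H} | {A,F} | {B,D,E} | {C,G} — 4 equivalence classes.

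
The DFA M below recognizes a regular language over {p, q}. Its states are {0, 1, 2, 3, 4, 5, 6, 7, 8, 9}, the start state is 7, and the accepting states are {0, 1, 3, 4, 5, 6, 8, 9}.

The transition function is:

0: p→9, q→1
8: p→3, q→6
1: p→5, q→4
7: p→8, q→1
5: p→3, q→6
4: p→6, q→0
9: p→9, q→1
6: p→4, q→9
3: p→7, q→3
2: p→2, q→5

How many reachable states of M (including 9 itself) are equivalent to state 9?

2

First remove the unreachable states {2}; 9 states remain.
Initial partition by acceptance: {0,1,3,4,5,6,8,9} | {7}.
Refine {0,1,3,4,5,6,8,9} on symbol p: members go to different blocks, giving {0,1,4,5,6,8,9} and {3}.
Refine {0,1,4,5,6,8,9} on symbol p: members go to different blocks, giving {0,1,4,6,9} and {5,8}.
Split {0,1,4,6,9} by δ(·,p) → {0,4,6,9} and {1}.
Refine {0,4,6,9} on symbol q: members go to different blocks, giving {0,9} and {4,6}.
The partition is now stable with 6 blocks: {0,9} | {7} | {3} | {5,8} | {1} | {4,6}.
The equivalence class containing 9 is {0,9}, of size 2.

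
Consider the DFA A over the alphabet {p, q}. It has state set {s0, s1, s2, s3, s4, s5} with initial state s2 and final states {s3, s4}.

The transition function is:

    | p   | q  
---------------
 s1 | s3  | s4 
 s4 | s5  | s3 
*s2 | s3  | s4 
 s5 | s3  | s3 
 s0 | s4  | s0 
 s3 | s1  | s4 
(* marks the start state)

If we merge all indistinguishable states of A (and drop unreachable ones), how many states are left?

States {s0} cannot be reached from the start state, so discard them.
Initial partition by acceptance: {s3,s4} | {s1,s2,s5}.
No further refinement is possible. Final partition (2 blocks): {s3,s4} | {s1,s2,s5}.

2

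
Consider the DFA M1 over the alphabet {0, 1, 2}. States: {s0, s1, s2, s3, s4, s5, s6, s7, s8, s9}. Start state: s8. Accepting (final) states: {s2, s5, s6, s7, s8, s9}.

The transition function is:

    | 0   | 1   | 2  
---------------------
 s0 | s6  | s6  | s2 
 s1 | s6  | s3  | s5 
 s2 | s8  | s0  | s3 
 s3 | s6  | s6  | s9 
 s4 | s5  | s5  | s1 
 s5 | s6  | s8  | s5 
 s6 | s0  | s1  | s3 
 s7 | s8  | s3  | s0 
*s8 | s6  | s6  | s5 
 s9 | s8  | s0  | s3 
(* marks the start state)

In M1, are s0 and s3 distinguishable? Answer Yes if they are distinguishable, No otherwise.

No

Reachable states from the start: {s0,s1,s2,s3,s5,s6,s8,s9}. Unreachable: {s4,s7} — drop them.
P0 = {s2,s5,s6,s8,s9} | {s0,s1,s3}.
Split {s2,s5,s6,s8,s9} by δ(·,0) → {s2,s5,s8,s9} and {s6}.
Split {s2,s5,s8,s9} by δ(·,0) → {s2,s9} and {s5,s8}.
Refine {s0,s1,s3} on symbol 1: members go to different blocks, giving {s0,s3} and {s1}.
On input 1, block {s5,s8} splits into {s5} and {s8}.
Stable partition: {s2,s9} | {s0,s3} | {s6} | {s5} | {s1} | {s8} — 6 equivalence classes.
s0 and s3 lie in the same block of the stable partition, so they are equivalent — no string distinguishes them.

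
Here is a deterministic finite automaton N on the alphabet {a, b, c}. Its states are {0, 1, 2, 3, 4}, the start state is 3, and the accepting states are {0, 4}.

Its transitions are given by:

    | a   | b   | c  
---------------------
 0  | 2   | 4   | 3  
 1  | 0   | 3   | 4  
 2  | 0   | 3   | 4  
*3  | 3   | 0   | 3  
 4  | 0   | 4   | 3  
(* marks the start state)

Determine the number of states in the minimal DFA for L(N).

4

First remove the unreachable states {1}; 4 states remain.
Initial partition by acceptance: {0,4} | {2,3}.
Refine {0,4} on symbol a: members go to different blocks, giving {0} and {4}.
Refine {2,3} on symbol a: members go to different blocks, giving {2} and {3}.
No further refinement is possible. Final partition (4 blocks): {0} | {2} | {4} | {3}.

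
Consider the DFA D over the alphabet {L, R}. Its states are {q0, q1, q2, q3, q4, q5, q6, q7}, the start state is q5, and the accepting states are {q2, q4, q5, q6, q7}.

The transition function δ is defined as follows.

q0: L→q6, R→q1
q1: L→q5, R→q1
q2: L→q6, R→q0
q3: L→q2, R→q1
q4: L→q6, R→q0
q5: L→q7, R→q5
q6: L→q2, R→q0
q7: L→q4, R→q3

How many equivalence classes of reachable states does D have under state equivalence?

4

Start with accepting vs non-accepting: {q2,q4,q5,q6,q7} | {q0,q1,q3}.
Refine {q2,q4,q5,q6,q7} on symbol R: members go to different blocks, giving {q2,q4,q6,q7} and {q5}.
On input L, block {q0,q1,q3} splits into {q0,q3} and {q1}.
Stable partition: {q2,q4,q6,q7} | {q0,q3} | {q5} | {q1} — 4 equivalence classes.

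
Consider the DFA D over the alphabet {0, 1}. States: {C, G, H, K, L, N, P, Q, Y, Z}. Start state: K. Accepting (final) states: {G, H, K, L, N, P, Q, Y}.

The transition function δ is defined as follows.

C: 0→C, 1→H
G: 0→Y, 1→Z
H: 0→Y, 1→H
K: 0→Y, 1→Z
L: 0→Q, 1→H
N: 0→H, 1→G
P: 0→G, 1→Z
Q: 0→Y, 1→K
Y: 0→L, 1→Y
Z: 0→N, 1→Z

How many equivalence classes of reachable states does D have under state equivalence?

First remove the unreachable states {C,P}; 8 states remain.
Start with accepting vs non-accepting: {G,H,K,L,N,Q,Y} | {Z}.
Split {G,H,K,L,N,Q,Y} by δ(·,1) → {H,L,N,Q,Y} and {G,K}.
Refine {H,L,N,Q,Y} on symbol 1: members go to different blocks, giving {H,L,Y} and {N,Q}.
Refine {H,L,Y} on symbol 0: members go to different blocks, giving {H,Y} and {L}.
On input 0, block {H,Y} splits into {Y} and {H}.
Refine {N,Q} on symbol 0: members go to different blocks, giving {Q} and {N}.
Stable partition: {Y} | {Z} | {G,K} | {Q} | {L} | {H} | {N} — 7 equivalence classes.

7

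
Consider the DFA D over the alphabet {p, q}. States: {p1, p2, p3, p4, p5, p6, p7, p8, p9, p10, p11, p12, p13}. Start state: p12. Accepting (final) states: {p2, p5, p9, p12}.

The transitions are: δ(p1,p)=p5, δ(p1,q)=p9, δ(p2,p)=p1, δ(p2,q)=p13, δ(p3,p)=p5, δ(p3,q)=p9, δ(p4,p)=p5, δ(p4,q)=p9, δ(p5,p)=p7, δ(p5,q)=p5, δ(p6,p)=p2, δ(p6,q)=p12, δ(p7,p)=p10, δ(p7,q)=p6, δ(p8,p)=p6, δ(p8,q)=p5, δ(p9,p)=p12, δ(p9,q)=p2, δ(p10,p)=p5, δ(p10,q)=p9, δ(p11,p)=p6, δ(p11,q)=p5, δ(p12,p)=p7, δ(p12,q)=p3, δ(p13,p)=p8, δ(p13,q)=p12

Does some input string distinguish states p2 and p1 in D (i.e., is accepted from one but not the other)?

First remove the unreachable states {p4,p11}; 11 states remain.
Initial partition by acceptance: {p2,p5,p9,p12} | {p1,p3,p6,p7,p8,p10,p13}.
Split {p2,p5,p9,p12} by δ(·,p) → {p2,p5,p12} and {p9}.
Refine {p2,p5,p12} on symbol q: members go to different blocks, giving {p2,p12} and {p5}.
Split {p1,p3,p6,p7,p8,p10,p13} by δ(·,p) → {p1,p3,p10} and {p7,p8,p13} and {p6}.
On input p, block {p2,p12} splits into {p2} and {p12}.
Refine {p7,p8,p13} on symbol p: members go to different blocks, giving {p7} and {p8} and {p13}.
No further refinement is possible. Final partition (9 blocks): {p2} | {p1,p3,p10} | {p9} | {p5} | {p7} | {p6} | {p12} | {p8} | {p13}.
p2 and p1 end up in different blocks, so they are distinguishable. For instance, the string 'ε' is accepted from only p2.

Yes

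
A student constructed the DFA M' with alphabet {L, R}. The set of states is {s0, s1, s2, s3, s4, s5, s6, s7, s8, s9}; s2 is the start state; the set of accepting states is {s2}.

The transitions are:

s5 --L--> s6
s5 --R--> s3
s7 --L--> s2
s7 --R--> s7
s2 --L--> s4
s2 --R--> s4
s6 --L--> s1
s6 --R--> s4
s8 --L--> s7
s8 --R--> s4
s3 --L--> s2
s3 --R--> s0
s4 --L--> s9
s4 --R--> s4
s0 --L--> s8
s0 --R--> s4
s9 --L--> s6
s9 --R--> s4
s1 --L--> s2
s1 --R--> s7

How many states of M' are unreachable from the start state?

BFS from s2 reaches {s1, s2, s4, s6, s7, s9}; the 4 state(s) s0, s3, s5, s8 are never visited.

4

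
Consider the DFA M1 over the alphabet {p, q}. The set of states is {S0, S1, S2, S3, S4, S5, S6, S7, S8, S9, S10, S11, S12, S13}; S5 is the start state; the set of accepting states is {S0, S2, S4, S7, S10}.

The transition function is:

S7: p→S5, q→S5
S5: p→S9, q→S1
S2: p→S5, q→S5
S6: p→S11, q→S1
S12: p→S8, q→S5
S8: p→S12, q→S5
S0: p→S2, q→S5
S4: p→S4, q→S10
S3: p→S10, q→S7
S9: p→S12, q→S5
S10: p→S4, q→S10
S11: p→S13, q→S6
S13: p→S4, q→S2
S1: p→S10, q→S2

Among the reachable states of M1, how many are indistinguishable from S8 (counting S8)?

3

States {S0,S3,S6,S7,S11,S13} cannot be reached from the start state, so discard them.
Start with accepting vs non-accepting: {S2,S4,S10} | {S1,S5,S8,S9,S12}.
Split {S2,S4,S10} by δ(·,p) → {S4,S10} and {S2}.
On input p, block {S1,S5,S8,S9,S12} splits into {S5,S8,S9,S12} and {S1}.
Refine {S5,S8,S9,S12} on symbol q: members go to different blocks, giving {S8,S9,S12} and {S5}.
Stable partition: {S4,S10} | {S8,S9,S12} | {S2} | {S1} | {S5} — 5 equivalence classes.
State S8 belongs to the block {S8,S9,S12}, which has 3 states.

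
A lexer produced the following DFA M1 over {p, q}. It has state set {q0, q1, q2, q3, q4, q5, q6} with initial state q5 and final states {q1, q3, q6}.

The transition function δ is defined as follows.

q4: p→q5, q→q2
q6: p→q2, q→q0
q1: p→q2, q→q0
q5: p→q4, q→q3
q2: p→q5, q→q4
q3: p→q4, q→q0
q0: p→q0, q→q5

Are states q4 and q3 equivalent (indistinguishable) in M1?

No

First remove the unreachable states {q1,q6}; 5 states remain.
P0 = {q3} | {q0,q2,q4,q5}.
On input q, block {q0,q2,q4,q5} splits into {q0,q2,q4} and {q5}.
Refine {q0,q2,q4} on symbol p: members go to different blocks, giving {q2,q4} and {q0}.
No further refinement is possible. Final partition (4 blocks): {q3} | {q2,q4} | {q5} | {q0}.
q4 and q3 end up in different blocks, so they are distinguishable. For instance, the string 'ε' is accepted from only q3.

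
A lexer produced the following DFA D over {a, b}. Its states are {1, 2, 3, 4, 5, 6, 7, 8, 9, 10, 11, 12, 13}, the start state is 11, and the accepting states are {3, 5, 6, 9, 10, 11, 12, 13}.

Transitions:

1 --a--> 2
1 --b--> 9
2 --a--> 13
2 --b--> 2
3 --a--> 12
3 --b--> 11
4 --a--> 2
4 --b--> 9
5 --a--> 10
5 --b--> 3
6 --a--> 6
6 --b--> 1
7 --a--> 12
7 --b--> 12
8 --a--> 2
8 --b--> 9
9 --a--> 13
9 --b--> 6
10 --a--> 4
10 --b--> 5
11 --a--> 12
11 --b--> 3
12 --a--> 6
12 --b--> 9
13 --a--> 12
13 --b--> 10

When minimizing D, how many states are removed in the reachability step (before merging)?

2

No path from 11 leads to 7, 8; the other 11 states are all reachable.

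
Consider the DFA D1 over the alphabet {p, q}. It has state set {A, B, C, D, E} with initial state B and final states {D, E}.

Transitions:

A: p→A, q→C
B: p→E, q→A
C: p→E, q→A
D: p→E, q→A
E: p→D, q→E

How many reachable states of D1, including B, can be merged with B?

2

P0 = {D,E} | {A,B,C}.
Split {D,E} by δ(·,q) → {D} and {E}.
On input p, block {A,B,C} splits into {B,C} and {A}.
Stable partition: {D} | {B,C} | {E} | {A} — 4 equivalence classes.
The equivalence class containing B is {B,C}, of size 2.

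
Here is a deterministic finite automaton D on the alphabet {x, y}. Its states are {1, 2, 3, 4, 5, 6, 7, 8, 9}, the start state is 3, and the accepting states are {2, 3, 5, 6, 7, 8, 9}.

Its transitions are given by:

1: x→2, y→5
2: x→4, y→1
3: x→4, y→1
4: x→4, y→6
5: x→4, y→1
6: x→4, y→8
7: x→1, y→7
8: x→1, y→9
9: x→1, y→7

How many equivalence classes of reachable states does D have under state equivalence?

Start with accepting vs non-accepting: {2,3,5,6,7,8,9} | {1,4}.
Refine {2,3,5,6,7,8,9} on symbol y: members go to different blocks, giving {6,7,8,9} and {2,3,5}.
On input x, block {1,4} splits into {1} and {4}.
Split {6,7,8,9} by δ(·,x) → {7,8,9} and {6}.
No further refinement is possible. Final partition (5 blocks): {7,8,9} | {1} | {2,3,5} | {4} | {6}.

5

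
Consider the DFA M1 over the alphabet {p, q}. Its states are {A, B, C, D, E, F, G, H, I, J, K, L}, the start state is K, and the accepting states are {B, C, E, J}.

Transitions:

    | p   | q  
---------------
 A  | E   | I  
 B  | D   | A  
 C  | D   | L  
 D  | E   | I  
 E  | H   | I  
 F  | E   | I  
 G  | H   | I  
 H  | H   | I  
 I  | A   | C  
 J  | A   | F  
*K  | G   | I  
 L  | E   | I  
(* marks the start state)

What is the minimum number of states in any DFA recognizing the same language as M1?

States {B,F,J} cannot be reached from the start state, so discard them.
Initial partition by acceptance: {C,E} | {A,D,G,H,I,K,L}.
On input p, block {A,D,G,H,I,K,L} splits into {G,H,I,K} and {A,D,L}.
Refine {C,E} on symbol p: members go to different blocks, giving {C} and {E}.
On input p, block {G,H,I,K} splits into {G,H,K} and {I}.
The partition is now stable with 5 blocks: {C} | {G,H,K} | {A,D,L} | {E} | {I}.

5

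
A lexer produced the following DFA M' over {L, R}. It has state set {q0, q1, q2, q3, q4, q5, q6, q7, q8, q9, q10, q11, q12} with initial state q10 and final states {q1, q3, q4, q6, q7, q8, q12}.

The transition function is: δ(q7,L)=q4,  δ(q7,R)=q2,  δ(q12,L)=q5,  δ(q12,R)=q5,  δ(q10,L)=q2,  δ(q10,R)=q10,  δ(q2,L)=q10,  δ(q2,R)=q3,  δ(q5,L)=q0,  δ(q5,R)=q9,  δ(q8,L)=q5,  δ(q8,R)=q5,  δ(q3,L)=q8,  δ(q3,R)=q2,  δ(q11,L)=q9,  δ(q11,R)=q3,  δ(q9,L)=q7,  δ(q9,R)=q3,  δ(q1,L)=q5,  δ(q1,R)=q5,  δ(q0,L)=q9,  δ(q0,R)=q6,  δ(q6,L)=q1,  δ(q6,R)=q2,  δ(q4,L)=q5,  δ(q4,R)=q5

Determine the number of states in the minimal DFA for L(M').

First remove the unreachable states {q11,q12}; 11 states remain.
P0 = {q1,q3,q4,q6,q7,q8} | {q0,q2,q5,q9,q10}.
On input L, block {q1,q3,q4,q6,q7,q8} splits into {q1,q4,q8} and {q3,q6,q7}.
On input L, block {q0,q2,q5,q9,q10} splits into {q0,q2,q5,q10} and {q9}.
Refine {q0,q2,q5,q10} on symbol L: members go to different blocks, giving {q2,q5,q10} and {q0}.
Split {q2,q5,q10} by δ(·,L) → {q2,q10} and {q5}.
Refine {q2,q10} on symbol R: members go to different blocks, giving {q2} and {q10}.
Stable partition: {q1,q4,q8} | {q2} | {q3,q6,q7} | {q9} | {q0} | {q5} | {q10} — 7 equivalence classes.

7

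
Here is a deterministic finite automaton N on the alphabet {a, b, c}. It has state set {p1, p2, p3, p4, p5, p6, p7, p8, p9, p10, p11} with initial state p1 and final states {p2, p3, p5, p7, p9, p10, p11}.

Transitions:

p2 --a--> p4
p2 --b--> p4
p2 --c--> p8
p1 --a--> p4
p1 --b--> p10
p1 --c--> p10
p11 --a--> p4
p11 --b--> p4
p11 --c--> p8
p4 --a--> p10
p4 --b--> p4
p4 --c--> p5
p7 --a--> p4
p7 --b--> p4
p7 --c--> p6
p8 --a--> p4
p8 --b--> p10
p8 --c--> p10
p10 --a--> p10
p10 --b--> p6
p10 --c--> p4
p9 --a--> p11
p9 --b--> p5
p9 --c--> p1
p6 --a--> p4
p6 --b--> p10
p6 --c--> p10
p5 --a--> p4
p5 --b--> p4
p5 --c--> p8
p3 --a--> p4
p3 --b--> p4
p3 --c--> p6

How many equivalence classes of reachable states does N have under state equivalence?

States {p2,p3,p7,p9,p11} cannot be reached from the start state, so discard them.
Start with accepting vs non-accepting: {p5,p10} | {p1,p4,p6,p8}.
Split {p5,p10} by δ(·,a) → {p5} and {p10}.
On input a, block {p1,p4,p6,p8} splits into {p1,p6,p8} and {p4}.
Stable partition: {p5} | {p1,p6,p8} | {p10} | {p4} — 4 equivalence classes.

4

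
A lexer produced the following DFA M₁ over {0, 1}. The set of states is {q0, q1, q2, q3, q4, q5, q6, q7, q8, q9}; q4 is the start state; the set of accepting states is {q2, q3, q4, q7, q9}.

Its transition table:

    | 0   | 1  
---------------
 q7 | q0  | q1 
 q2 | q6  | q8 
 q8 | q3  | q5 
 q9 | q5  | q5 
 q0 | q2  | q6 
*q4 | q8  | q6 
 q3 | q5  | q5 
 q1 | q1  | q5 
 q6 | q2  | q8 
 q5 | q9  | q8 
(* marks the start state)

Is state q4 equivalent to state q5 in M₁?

No

First remove the unreachable states {q0,q1,q7}; 7 states remain.
P0 = {q2,q3,q4,q9} | {q5,q6,q8}.
The partition is now stable with 2 blocks: {q2,q3,q4,q9} | {q5,q6,q8}.
q4 and q5 end up in different blocks, so they are distinguishable. For instance, the string 'ε' is accepted from only q4.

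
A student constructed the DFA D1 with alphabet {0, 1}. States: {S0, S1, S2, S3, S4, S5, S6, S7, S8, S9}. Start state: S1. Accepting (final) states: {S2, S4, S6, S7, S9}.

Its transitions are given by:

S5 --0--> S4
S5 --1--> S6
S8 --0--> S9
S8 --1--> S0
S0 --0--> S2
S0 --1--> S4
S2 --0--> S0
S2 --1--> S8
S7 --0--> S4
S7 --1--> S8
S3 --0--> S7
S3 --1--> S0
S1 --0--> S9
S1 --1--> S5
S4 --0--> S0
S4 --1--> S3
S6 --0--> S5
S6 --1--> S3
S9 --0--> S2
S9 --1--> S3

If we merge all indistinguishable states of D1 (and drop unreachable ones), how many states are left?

Start with accepting vs non-accepting: {S2,S4,S6,S7,S9} | {S0,S1,S3,S5,S8}.
On input 0, block {S2,S4,S6,S7,S9} splits into {S2,S4,S6} and {S7,S9}.
Refine {S0,S1,S3,S5,S8} on symbol 0: members go to different blocks, giving {S1,S3,S8} and {S0,S5}.
The partition is now stable with 4 blocks: {S2,S4,S6} | {S1,S3,S8} | {S7,S9} | {S0,S5}.

4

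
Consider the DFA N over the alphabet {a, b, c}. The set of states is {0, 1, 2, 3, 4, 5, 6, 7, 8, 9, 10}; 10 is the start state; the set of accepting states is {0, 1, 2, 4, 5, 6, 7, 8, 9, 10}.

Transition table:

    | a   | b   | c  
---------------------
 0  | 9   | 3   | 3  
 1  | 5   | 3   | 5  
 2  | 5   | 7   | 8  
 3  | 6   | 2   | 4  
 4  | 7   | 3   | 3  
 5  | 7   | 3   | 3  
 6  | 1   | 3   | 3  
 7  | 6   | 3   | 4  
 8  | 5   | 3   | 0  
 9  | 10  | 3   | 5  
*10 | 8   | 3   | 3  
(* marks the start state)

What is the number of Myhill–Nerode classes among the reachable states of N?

4

Every state is reachable, so we keep all 11.
P0 = {0,1,2,4,5,6,7,8,9,10} | {3}.
On input b, block {0,1,2,4,5,6,7,8,9,10} splits into {0,1,4,5,6,7,8,9,10} and {2}.
On input c, block {0,1,4,5,6,7,8,9,10} splits into {0,4,5,6,10} and {1,7,8,9}.
No further refinement is possible. Final partition (4 blocks): {0,4,5,6,10} | {3} | {2} | {1,7,8,9}.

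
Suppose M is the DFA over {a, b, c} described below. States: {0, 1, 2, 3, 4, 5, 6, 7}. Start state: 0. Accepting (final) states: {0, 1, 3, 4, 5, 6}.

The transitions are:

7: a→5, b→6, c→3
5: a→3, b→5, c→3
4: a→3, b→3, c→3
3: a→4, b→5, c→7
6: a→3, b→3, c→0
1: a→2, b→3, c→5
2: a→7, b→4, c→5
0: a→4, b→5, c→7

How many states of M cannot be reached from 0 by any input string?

Starting at 0 and following transitions, the reachable set is {0, 3, 4, 5, 6, 7}. That leaves 1, 2 unreachable — 2 in total.

2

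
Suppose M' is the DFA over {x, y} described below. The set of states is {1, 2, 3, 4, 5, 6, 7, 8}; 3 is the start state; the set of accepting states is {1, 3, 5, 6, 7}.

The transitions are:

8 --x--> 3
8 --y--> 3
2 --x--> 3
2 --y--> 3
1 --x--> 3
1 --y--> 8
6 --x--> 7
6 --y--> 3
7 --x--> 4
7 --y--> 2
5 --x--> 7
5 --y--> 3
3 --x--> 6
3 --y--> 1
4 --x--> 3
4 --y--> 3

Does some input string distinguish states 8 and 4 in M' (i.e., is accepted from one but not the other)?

First remove the unreachable states {5}; 7 states remain.
Start with accepting vs non-accepting: {1,3,6,7} | {2,4,8}.
On input x, block {1,3,6,7} splits into {1,3,6} and {7}.
Refine {1,3,6} on symbol x: members go to different blocks, giving {1,3} and {6}.
Split {1,3} by δ(·,x) → {1} and {3}.
The partition is now stable with 5 blocks: {1} | {2,4,8} | {7} | {6} | {3}.
8 and 4 lie in the same block of the stable partition, so they are equivalent — no string distinguishes them.

No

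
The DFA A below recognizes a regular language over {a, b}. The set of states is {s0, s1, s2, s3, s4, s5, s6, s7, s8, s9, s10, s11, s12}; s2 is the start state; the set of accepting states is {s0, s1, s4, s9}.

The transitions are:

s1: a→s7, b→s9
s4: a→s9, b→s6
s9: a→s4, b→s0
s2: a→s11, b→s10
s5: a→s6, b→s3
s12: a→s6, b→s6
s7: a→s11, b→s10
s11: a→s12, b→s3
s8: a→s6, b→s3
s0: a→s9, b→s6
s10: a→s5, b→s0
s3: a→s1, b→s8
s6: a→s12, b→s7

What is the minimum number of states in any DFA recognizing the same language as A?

All states are reachable from the start state.
P0 = {s0,s1,s4,s9} | {s2,s3,s5,s6,s7,s8,s10,s11,s12}.
Split {s0,s1,s4,s9} by δ(·,a) → {s0,s4,s9} and {s1}.
Refine {s0,s4,s9} on symbol b: members go to different blocks, giving {s0,s4} and {s9}.
Split {s2,s3,s5,s6,s7,s8,s10,s11,s12} by δ(·,a) → {s2,s5,s6,s7,s8,s10,s11,s12} and {s3}.
On input b, block {s2,s5,s6,s7,s8,s10,s11,s12} splits into {s2,s6,s7,s12} and {s5,s8,s11} and {s10}.
Split {s2,s6,s7,s12} by δ(·,a) → {s2,s7} and {s6,s12}.
Split {s6,s12} by δ(·,b) → {s6} and {s12}.
Refine {s5,s8,s11} on symbol a: members go to different blocks, giving {s5,s8} and {s11}.
No further refinement is possible. Final partition (10 blocks): {s0,s4} | {s2,s7} | {s1} | {s9} | {s3} | {s5,s8} | {s10} | {s6} | {s12} | {s11}.

10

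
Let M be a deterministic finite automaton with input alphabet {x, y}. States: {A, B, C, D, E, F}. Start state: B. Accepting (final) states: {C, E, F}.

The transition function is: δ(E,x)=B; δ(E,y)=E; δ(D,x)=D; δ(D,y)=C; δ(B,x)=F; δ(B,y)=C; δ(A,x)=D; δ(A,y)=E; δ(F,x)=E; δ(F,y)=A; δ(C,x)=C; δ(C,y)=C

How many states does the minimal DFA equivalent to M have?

Initial partition by acceptance: {C,E,F} | {A,B,D}.
Split {C,E,F} by δ(·,x) → {C,F} and {E}.
Refine {C,F} on symbol x: members go to different blocks, giving {C} and {F}.
Split {A,B,D} by δ(·,x) → {A,D} and {B}.
On input y, block {A,D} splits into {A} and {D}.
The partition is now stable with 6 blocks: {C} | {A} | {E} | {F} | {B} | {D}.

6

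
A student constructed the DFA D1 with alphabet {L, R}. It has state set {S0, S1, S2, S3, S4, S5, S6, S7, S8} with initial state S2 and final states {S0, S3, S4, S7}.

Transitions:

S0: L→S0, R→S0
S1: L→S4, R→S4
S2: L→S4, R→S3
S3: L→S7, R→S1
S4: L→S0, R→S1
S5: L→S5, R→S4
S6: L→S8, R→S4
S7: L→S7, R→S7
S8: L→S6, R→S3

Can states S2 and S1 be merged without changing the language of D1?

States {S5,S6,S8} cannot be reached from the start state, so discard them.
P0 = {S0,S3,S4,S7} | {S1,S2}.
Refine {S0,S3,S4,S7} on symbol R: members go to different blocks, giving {S0,S7} and {S3,S4}.
The partition is now stable with 3 blocks: {S0,S7} | {S1,S2} | {S3,S4}.
S2 and S1 lie in the same block of the stable partition, so they are equivalent — no string distinguishes them.

Yes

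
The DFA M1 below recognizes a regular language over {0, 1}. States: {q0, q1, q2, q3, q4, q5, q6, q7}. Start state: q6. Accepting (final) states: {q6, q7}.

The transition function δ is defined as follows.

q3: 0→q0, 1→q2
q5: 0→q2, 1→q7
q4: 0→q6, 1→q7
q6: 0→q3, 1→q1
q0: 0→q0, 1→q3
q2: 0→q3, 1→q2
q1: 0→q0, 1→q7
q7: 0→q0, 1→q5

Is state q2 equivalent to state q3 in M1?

Reachable states from the start: {q0,q1,q2,q3,q5,q6,q7}. Unreachable: {q4} — drop them.
Initial partition by acceptance: {q6,q7} | {q0,q1,q2,q3,q5}.
Refine {q0,q1,q2,q3,q5} on symbol 1: members go to different blocks, giving {q0,q2,q3} and {q1,q5}.
Stable partition: {q6,q7} | {q0,q2,q3} | {q1,q5} — 3 equivalence classes.
q2 and q3 lie in the same block of the stable partition, so they are equivalent — no string distinguishes them.

Yes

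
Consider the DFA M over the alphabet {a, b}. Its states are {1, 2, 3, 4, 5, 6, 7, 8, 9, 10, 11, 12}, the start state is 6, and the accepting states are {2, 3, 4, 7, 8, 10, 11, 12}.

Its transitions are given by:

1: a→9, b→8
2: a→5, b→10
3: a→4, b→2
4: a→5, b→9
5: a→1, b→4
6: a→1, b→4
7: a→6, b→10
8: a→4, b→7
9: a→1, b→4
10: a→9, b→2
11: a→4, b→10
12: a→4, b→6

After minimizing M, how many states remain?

States {3,11,12} cannot be reached from the start state, so discard them.
P0 = {2,4,7,8,10} | {1,5,6,9}.
Refine {2,4,7,8,10} on symbol a: members go to different blocks, giving {2,4,7,10} and {8}.
On input b, block {2,4,7,10} splits into {2,7,10} and {4}.
On input b, block {1,5,6,9} splits into {5,6,9} and {1}.
Stable partition: {2,7,10} | {5,6,9} | {8} | {4} | {1} — 5 equivalence classes.

5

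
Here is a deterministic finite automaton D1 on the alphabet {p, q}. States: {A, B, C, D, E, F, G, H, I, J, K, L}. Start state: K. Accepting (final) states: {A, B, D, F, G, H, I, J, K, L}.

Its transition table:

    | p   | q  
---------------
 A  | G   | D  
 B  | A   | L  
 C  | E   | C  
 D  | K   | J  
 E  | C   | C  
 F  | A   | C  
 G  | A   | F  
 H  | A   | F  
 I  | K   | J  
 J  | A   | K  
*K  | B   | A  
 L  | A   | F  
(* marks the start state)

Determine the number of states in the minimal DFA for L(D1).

States {H,I} cannot be reached from the start state, so discard them.
Initial partition by acceptance: {A,B,D,F,G,J,K,L} | {C,E}.
On input q, block {A,B,D,F,G,J,K,L} splits into {A,B,D,G,J,K,L} and {F}.
On input q, block {A,B,D,G,J,K,L} splits into {A,B,D,J,K} and {G,L}.
On input p, block {A,B,D,J,K} splits into {B,D,J,K} and {A}.
Refine {B,D,J,K} on symbol p: members go to different blocks, giving {B,J} and {D,K}.
On input q, block {B,J} splits into {B} and {J}.
Refine {D,K} on symbol p: members go to different blocks, giving {D} and {K}.
Stable partition: {B} | {C,E} | {F} | {G,L} | {A} | {D} | {J} | {K} — 8 equivalence classes.

8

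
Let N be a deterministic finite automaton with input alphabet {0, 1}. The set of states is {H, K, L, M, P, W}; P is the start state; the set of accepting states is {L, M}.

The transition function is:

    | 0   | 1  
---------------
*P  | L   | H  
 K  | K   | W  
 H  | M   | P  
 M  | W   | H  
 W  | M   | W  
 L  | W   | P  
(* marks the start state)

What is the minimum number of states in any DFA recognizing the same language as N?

First remove the unreachable states {K}; 5 states remain.
P0 = {L,M} | {H,P,W}.
Stable partition: {L,M} | {H,P,W} — 2 equivalence classes.

2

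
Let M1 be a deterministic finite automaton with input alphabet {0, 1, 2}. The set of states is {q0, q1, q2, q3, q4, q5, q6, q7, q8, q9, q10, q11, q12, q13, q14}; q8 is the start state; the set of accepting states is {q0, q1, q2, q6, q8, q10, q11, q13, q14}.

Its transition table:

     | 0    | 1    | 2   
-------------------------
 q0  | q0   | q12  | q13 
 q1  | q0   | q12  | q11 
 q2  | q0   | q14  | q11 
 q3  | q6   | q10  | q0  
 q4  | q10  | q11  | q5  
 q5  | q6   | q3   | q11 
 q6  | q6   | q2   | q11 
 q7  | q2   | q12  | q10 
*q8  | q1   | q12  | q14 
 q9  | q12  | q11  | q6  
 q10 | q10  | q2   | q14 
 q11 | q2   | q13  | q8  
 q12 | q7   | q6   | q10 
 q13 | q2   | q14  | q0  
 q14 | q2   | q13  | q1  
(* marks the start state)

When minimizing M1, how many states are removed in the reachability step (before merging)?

4

No path from q8 leads to q3, q4, q5, q9; the other 11 states are all reachable.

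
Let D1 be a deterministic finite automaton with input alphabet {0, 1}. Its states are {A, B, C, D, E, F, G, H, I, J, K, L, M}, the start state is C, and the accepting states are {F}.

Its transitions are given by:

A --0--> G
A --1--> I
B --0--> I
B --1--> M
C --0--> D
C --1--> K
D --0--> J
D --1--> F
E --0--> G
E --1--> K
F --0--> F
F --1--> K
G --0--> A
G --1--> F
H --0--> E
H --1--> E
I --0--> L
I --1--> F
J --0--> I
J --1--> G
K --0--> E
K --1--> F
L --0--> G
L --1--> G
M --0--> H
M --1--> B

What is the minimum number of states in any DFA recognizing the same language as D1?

States {B,H,M} cannot be reached from the start state, so discard them.
Start with accepting vs non-accepting: {F} | {A,C,D,E,G,I,J,K,L}.
Split {A,C,D,E,G,I,J,K,L} by δ(·,1) → {A,C,E,J,L} and {D,G,I,K}.
No further refinement is possible. Final partition (3 blocks): {F} | {A,C,E,J,L} | {D,G,I,K}.

3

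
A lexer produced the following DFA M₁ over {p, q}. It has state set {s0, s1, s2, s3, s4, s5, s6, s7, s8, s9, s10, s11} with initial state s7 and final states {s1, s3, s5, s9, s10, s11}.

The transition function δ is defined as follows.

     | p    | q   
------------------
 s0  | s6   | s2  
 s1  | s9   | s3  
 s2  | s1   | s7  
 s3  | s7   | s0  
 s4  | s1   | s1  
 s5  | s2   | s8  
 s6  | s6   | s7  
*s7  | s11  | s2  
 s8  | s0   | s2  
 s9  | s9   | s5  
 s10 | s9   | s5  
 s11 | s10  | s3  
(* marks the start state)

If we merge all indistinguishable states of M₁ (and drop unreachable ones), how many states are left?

4

First remove the unreachable states {s4}; 11 states remain.
Initial partition by acceptance: {s1,s3,s5,s9,s10,s11} | {s0,s2,s6,s7,s8}.
On input p, block {s1,s3,s5,s9,s10,s11} splits into {s1,s9,s10,s11} and {s3,s5}.
On input p, block {s0,s2,s6,s7,s8} splits into {s0,s6,s8} and {s2,s7}.
Stable partition: {s1,s9,s10,s11} | {s0,s6,s8} | {s3,s5} | {s2,s7} — 4 equivalence classes.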